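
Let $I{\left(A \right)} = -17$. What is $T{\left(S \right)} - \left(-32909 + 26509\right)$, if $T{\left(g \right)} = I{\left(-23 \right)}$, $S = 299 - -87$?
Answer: $6383$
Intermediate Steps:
$S = 386$ ($S = 299 + 87 = 386$)
$T{\left(g \right)} = -17$
$T{\left(S \right)} - \left(-32909 + 26509\right) = -17 - \left(-32909 + 26509\right) = -17 - -6400 = -17 + 6400 = 6383$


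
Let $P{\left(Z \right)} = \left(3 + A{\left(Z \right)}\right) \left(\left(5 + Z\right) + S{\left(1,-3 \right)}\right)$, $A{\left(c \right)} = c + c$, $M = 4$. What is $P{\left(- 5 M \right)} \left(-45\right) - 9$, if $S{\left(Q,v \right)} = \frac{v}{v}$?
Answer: $-23319$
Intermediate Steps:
$S{\left(Q,v \right)} = 1$
$A{\left(c \right)} = 2 c$
$P{\left(Z \right)} = \left(3 + 2 Z\right) \left(6 + Z\right)$ ($P{\left(Z \right)} = \left(3 + 2 Z\right) \left(\left(5 + Z\right) + 1\right) = \left(3 + 2 Z\right) \left(6 + Z\right)$)
$P{\left(- 5 M \right)} \left(-45\right) - 9 = \left(18 + 2 \left(\left(-5\right) 4\right)^{2} + 15 \left(\left(-5\right) 4\right)\right) \left(-45\right) - 9 = \left(18 + 2 \left(-20\right)^{2} + 15 \left(-20\right)\right) \left(-45\right) - 9 = \left(18 + 2 \cdot 400 - 300\right) \left(-45\right) - 9 = \left(18 + 800 - 300\right) \left(-45\right) - 9 = 518 \left(-45\right) - 9 = -23310 - 9 = -23319$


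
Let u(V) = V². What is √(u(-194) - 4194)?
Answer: √33442 ≈ 182.87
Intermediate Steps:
√(u(-194) - 4194) = √((-194)² - 4194) = √(37636 - 4194) = √33442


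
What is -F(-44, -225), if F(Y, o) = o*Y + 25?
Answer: -9925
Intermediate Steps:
F(Y, o) = 25 + Y*o (F(Y, o) = Y*o + 25 = 25 + Y*o)
-F(-44, -225) = -(25 - 44*(-225)) = -(25 + 9900) = -1*9925 = -9925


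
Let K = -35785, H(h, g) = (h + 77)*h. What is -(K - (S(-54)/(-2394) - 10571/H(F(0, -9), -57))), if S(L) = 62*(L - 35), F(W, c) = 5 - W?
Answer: 17550682153/490770 ≈ 35762.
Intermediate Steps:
S(L) = -2170 + 62*L (S(L) = 62*(-35 + L) = -2170 + 62*L)
H(h, g) = h*(77 + h) (H(h, g) = (77 + h)*h = h*(77 + h))
-(K - (S(-54)/(-2394) - 10571/H(F(0, -9), -57))) = -(-35785 - ((-2170 + 62*(-54))/(-2394) - 10571*1/((5 - 1*0)*(77 + (5 - 1*0))))) = -(-35785 - ((-2170 - 3348)*(-1/2394) - 10571*1/((5 + 0)*(77 + (5 + 0))))) = -(-35785 - (-5518*(-1/2394) - 10571*1/(5*(77 + 5)))) = -(-35785 - (2759/1197 - 10571/(5*82))) = -(-35785 - (2759/1197 - 10571/410)) = -(-35785 - 1*(-11522297/490770)) = -(-35785 + 11522297/490770) = -1*(-17550682153/490770) = 17550682153/490770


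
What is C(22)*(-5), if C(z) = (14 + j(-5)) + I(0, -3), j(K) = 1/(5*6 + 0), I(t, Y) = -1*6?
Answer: -241/6 ≈ -40.167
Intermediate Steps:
I(t, Y) = -6
j(K) = 1/30 (j(K) = 1/(30 + 0) = 1/30)
C(z) = 241/30 (C(z) = (14 + 1/30) - 6 = 421/30 - 6 = 241/30)
C(22)*(-5) = (241/30)*(-5) = -241/6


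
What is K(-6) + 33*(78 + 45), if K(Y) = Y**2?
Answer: 4095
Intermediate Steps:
K(-6) + 33*(78 + 45) = (-6)**2 + 33*(78 + 45) = 36 + 33*123 = 36 + 4059 = 4095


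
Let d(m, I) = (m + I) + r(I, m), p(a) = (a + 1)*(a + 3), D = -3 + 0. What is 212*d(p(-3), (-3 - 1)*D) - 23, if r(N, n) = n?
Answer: 2521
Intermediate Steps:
D = -3
p(a) = (1 + a)*(3 + a)
d(m, I) = I + 2*m (d(m, I) = (m + I) + m = (I + m) + m = I + 2*m)
212*d(p(-3), (-3 - 1)*D) - 23 = 212*((-3 - 1)*(-3) + 2*(3 + (-3)**2 + 4*(-3))) - 23 = 212*(-4*(-3) + 2*(3 + 9 - 12)) - 23 = 212*(12 + 2*0) - 23 = 212*(12 + 0) - 23 = 212*12 - 23 = 2544 - 23 = 2521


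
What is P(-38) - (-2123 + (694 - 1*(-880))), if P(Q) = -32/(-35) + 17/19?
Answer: 366288/665 ≈ 550.81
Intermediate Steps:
P(Q) = 1203/665 (P(Q) = -32*(-1/35) + 17*(1/19) = 32/35 + 17/19 = 1203/665)
P(-38) - (-2123 + (694 - 1*(-880))) = 1203/665 - (-2123 + (694 - 1*(-880))) = 1203/665 - (-2123 + (694 + 880)) = 1203/665 - (-2123 + 1574) = 1203/665 - 1*(-549) = 1203/665 + 549 = 366288/665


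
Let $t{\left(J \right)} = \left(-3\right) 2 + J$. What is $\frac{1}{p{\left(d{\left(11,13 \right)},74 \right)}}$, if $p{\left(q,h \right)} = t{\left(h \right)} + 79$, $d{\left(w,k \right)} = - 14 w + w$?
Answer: $\frac{1}{147} \approx 0.0068027$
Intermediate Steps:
$d{\left(w,k \right)} = - 13 w$
$t{\left(J \right)} = -6 + J$
$p{\left(q,h \right)} = 73 + h$ ($p{\left(q,h \right)} = \left(-6 + h\right) + 79 = 73 + h$)
$\frac{1}{p{\left(d{\left(11,13 \right)},74 \right)}} = \frac{1}{73 + 74} = \frac{1}{147}$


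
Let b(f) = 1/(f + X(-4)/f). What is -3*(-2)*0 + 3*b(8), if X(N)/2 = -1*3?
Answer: 12/29 ≈ 0.41379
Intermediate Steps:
X(N) = -6 (X(N) = 2*(-1*3) = 2*(-3) = -6)
b(f) = 1/(f - 6/f)
-3*(-2)*0 + 3*b(8) = -3*(-2)*0 + 3*(8/(-6 + 8²)) = 6*0 + 3*(8/(-6 + 64)) = 0 + 3*(8/58) = 0 + 3*(8*(1/58)) = 0 + 3*(4/29) = 0 + 12/29 = 12/29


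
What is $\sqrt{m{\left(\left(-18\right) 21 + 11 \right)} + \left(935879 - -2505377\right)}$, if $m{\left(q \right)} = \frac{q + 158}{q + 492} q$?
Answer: $\frac{\sqrt{2151168515}}{25} \approx 1855.2$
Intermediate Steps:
$m{\left(q \right)} = \frac{q \left(158 + q\right)}{492 + q}$ ($m{\left(q \right)} = \frac{158 + q}{492 + q} q = \frac{q \left(158 + q\right)}{492 + q}$)
$\sqrt{m{\left(\left(-18\right) 21 + 11 \right)} + \left(935879 - -2505377\right)} = \sqrt{\frac{\left(\left(-18\right) 21 + 11\right) \left(158 + \left(\left(-18\right) 21 + 11\right)\right)}{492 + \left(\left(-18\right) 21 + 11\right)} + \left(935879 - -2505377\right)} = \sqrt{\frac{\left(-378 + 11\right) \left(158 + \left(-378 + 11\right)\right)}{492 + \left(-378 + 11\right)} + \left(935879 + 2505377\right)} = \sqrt{- \frac{367 \left(158 - 367\right)}{492 - 367} + 3441256} = \sqrt{\left(-367\right) \frac{1}{125} \left(-209\right) + 3441256} = \sqrt{\frac{76703}{125} + 3441256} = \sqrt{\frac{430233703}{125}} = \frac{\sqrt{2151168515}}{25}$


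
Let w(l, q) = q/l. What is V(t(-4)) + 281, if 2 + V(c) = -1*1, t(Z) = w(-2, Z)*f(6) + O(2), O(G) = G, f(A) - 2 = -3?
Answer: 278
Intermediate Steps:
f(A) = -1 (f(A) = 2 - 3 = -1)
t(Z) = 2 + Z/2 (t(Z) = (Z/(-2))*(-1) + 2 = (Z*(-1/2))*(-1) + 2 = -Z/2*(-1) + 2 = Z/2 + 2 = 2 + Z/2)
V(c) = -3 (V(c) = -2 - 1*1 = -2 - 1 = -3)
V(t(-4)) + 281 = -3 + 281 = 278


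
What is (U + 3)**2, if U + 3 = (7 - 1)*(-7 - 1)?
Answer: 2304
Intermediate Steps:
U = -51 (U = -3 + (7 - 1)*(-7 - 1) = -3 + 6*(-8) = -3 - 48 = -51)
(U + 3)**2 = (-51 + 3)**2 = (-48)**2 = 2304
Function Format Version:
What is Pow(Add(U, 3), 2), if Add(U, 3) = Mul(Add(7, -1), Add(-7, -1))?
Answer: 2304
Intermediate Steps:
U = -51 (U = Add(-3, Mul(Add(7, -1), Add(-7, -1))) = Add(-3, Mul(6, -8)) = Add(-3, -48) = -51)
Pow(Add(U, 3), 2) = Pow(Add(-51, 3), 2) = Pow(-48, 2) = 2304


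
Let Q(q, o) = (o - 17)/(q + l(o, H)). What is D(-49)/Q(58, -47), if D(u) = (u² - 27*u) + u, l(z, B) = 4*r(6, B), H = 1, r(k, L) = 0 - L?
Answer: -99225/32 ≈ -3100.8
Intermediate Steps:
r(k, L) = -L
l(z, B) = -4*B (l(z, B) = 4*(-B) = -4*B)
D(u) = u² - 26*u
Q(q, o) = (-17 + o)/(-4 + q) (Q(q, o) = (o - 17)/(q - 4*1) = (-17 + o)/(q - 4) = (-17 + o)/(-4 + q))
D(-49)/Q(58, -47) = (-49*(-26 - 49))/(((-17 - 47)/(-4 + 58))) = (-49*(-75))/((-64/54)) = 3675/(((1/54)*(-64))) = 3675/(-32/27) = 3675*(-27/32) = -99225/32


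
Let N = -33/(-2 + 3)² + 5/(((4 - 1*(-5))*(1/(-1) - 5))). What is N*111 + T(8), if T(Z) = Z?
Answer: -65975/18 ≈ -3665.3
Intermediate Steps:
N = -1787/54 (N = -33/(1²) + 5/(((4 + 5)*(-1 - 5))) = -33/1 + 5/((9*(-6))) = -33*1 + 5/(-54) = -33 + 5*(-1/54) = -33 - 5/54 = -1787/54 ≈ -33.093)
N*111 + T(8) = -1787/54*111 + 8 = -66119/18 + 8 = -65975/18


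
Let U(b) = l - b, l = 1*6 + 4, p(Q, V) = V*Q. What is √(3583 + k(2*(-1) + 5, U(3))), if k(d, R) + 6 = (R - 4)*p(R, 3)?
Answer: 2*√910 ≈ 60.332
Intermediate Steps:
p(Q, V) = Q*V
l = 10 (l = 6 + 4 = 10)
U(b) = 10 - b
k(d, R) = -6 + 3*R*(-4 + R) (k(d, R) = -6 + (R - 4)*(R*3) = -6 + (-4 + R)*(3*R) = -6 + 3*R*(-4 + R))
√(3583 + k(2*(-1) + 5, U(3))) = √(3583 + (-6 - 12*(10 - 1*3) + 3*(10 - 1*3)²)) = √(3583 + (-6 - 12*(10 - 3) + 3*(10 - 3)²)) = √(3583 + (-6 - 12*7 + 3*7²)) = √(3583 + (-6 - 84 + 3*49)) = √(3583 + (-6 - 84 + 147)) = √(3583 + 57) = √3640 = 2*√910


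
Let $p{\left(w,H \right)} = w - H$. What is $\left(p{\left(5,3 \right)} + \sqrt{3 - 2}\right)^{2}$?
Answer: $9$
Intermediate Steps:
$\left(p{\left(5,3 \right)} + \sqrt{3 - 2}\right)^{2} = \left(\left(5 - 3\right) + \sqrt{3 - 2}\right)^{2} = \left(\left(5 - 3\right) + \sqrt{1}\right)^{2} = \left(2 + 1\right)^{2} = 3^{2} = 9$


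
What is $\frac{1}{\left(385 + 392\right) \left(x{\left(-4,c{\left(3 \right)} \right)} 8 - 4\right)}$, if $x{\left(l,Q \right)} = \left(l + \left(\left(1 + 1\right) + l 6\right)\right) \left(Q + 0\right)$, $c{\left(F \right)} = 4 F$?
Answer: $- \frac{1}{1942500} \approx -5.148 \cdot 10^{-7}$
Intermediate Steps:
$x{\left(l,Q \right)} = Q \left(2 + 7 l\right)$ ($x{\left(l,Q \right)} = \left(l + \left(2 + 6 l\right)\right) Q = \left(2 + 7 l\right) Q = Q \left(2 + 7 l\right)$)
$\frac{1}{\left(385 + 392\right) \left(x{\left(-4,c{\left(3 \right)} \right)} 8 - 4\right)} = \frac{1}{\left(385 + 392\right) \left(4 \cdot 3 \left(2 + 7 \left(-4\right)\right) 8 - 4\right)} = \frac{1}{777 \left(12 \left(2 - 28\right) 8 - 4\right)} = \frac{1}{777 \left(12 \left(-26\right) 8 - 4\right)} = \frac{1}{777 \left(\left(-312\right) 8 - 4\right)} = \frac{1}{777 \left(-2496 - 4\right)} = \frac{1}{777 \left(-2500\right)} = \frac{1}{777} \left(- \frac{1}{2500}\right) = - \frac{1}{1942500}$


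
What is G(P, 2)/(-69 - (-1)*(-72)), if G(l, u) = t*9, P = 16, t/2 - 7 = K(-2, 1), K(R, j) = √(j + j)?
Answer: -42/47 - 6*√2/47 ≈ -1.0742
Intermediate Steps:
K(R, j) = √2*√j (K(R, j) = √(2*j) = √2*√j)
t = 14 + 2*√2 (t = 14 + 2*(√2*√1) = 14 + 2*(√2*1) = 14 + 2*√2 ≈ 16.828)
G(l, u) = 126 + 18*√2 (G(l, u) = (14 + 2*√2)*9 = 126 + 18*√2)
G(P, 2)/(-69 - (-1)*(-72)) = (126 + 18*√2)/(-69 - (-1)*(-72)) = (126 + 18*√2)/(-69 - 1*72) = (126 + 18*√2)/(-69 - 72) = (126 + 18*√2)/(-141) = -(126 + 18*√2)/141 = -42/47 - 6*√2/47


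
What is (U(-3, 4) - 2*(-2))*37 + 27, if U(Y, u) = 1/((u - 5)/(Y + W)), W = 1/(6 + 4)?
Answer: 2823/10 ≈ 282.30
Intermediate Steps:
W = ⅒ (W = 1/10 = ⅒ ≈ 0.10000)
U(Y, u) = (⅒ + Y)/(-5 + u) (U(Y, u) = 1/((u - 5)/(Y + ⅒)) = 1/((-5 + u)/(⅒ + Y)) = (⅒ + Y)/(-5 + u))
(U(-3, 4) - 2*(-2))*37 + 27 = ((⅒ - 3)/(-5 + 4) - 2*(-2))*37 + 27 = (-29/10/(-1) + 4)*37 + 27 = (-1*(-29/10) + 4)*37 + 27 = (29/10 + 4)*37 + 27 = (69/10)*37 + 27 = 2553/10 + 27 = 2823/10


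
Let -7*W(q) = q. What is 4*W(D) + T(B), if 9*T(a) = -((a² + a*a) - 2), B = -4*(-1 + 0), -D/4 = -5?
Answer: -310/21 ≈ -14.762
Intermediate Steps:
D = 20 (D = -4*(-5) = 20)
W(q) = -q/7
B = 4 (B = -4*(-1) = 4)
T(a) = 2/9 - 2*a²/9 (T(a) = (-((a² + a*a) - 2))/9 = (-((a² + a²) - 2))/9 = (-(2*a² - 2))/9 = (-(-2 + 2*a²))/9 = (2 - 2*a²)/9 = 2/9 - 2*a²/9)
4*W(D) + T(B) = 4*(-⅐*20) + (2/9 - 2/9*4²) = 4*(-20/7) + (2/9 - 2/9*16) = -80/7 + (2/9 - 32/9) = -80/7 - 10/3 = -310/21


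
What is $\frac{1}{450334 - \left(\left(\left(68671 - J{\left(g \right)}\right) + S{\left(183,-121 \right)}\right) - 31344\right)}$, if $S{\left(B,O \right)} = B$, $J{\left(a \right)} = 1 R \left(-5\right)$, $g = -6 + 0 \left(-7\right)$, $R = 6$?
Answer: $\frac{1}{412794} \approx 2.4225 \cdot 10^{-6}$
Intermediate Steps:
$g = -6$ ($g = -6 + 0 = -6$)
$J{\left(a \right)} = -30$ ($J{\left(a \right)} = 1 \cdot 6 \left(-5\right) = 6 \left(-5\right) = -30$)
$\frac{1}{450334 - \left(\left(\left(68671 - J{\left(g \right)}\right) + S{\left(183,-121 \right)}\right) - 31344\right)} = \frac{1}{450334 - \left(\left(\left(68671 - -30\right) + 183\right) - 31344\right)} = \frac{1}{450334 - \left(\left(\left(68671 + 30\right) + 183\right) - 31344\right)} = \frac{1}{450334 - \left(\left(68701 + 183\right) - 31344\right)} = \frac{1}{450334 - \left(68884 - 31344\right)} = \frac{1}{450334 - 37540} = \frac{1}{412794}$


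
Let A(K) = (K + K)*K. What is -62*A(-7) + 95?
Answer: -5981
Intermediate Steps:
A(K) = 2*K² (A(K) = (2*K)*K = 2*K²)
-62*A(-7) + 95 = -124*(-7)² + 95 = -124*49 + 95 = -62*98 + 95 = -6076 + 95 = -5981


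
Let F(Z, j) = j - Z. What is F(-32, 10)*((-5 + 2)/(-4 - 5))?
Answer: 14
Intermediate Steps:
F(-32, 10)*((-5 + 2)/(-4 - 5)) = (10 - 1*(-32))*((-5 + 2)/(-4 - 5)) = (10 + 32)*(-3/(-9)) = 42*(-3*(-⅑)) = 42*(⅓) = 14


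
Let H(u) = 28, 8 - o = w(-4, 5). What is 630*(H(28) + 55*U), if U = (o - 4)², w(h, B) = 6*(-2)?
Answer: 8888040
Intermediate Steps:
w(h, B) = -12
o = 20 (o = 8 - 1*(-12) = 8 + 12 = 20)
U = 256 (U = (20 - 4)² = 16² = 256)
630*(H(28) + 55*U) = 630*(28 + 55*256) = 630*(28 + 14080) = 630*14108 = 8888040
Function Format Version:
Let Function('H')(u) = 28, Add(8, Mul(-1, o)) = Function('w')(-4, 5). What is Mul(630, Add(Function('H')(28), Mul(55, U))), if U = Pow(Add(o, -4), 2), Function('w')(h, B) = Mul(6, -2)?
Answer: 8888040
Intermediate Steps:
Function('w')(h, B) = -12
o = 20 (o = Add(8, Mul(-1, -12)) = Add(8, 12) = 20)
U = 256 (U = Pow(Add(20, -4), 2) = Pow(16, 2) = 256)
Mul(630, Add(Function('H')(28), Mul(55, U))) = Mul(630, Add(28, Mul(55, 256))) = Mul(630, Add(28, 14080)) = Mul(630, 14108) = 8888040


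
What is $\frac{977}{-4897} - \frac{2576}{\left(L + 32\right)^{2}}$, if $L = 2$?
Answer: $- \frac{3436021}{1415233} \approx -2.4279$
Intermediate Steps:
$\frac{977}{-4897} - \frac{2576}{\left(L + 32\right)^{2}} = \frac{977}{-4897} - \frac{2576}{\left(2 + 32\right)^{2}} = 977 \left(- \frac{1}{4897}\right) - \frac{2576}{34^{2}} = - \frac{977}{4897} - \frac{2576}{1156} = - \frac{977}{4897} - \frac{644}{289} = - \frac{3436021}{1415233}$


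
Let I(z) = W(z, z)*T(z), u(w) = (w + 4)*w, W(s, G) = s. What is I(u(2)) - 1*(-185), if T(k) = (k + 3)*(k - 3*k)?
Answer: -4135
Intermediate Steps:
T(k) = -2*k*(3 + k) (T(k) = (3 + k)*(-2*k) = -2*k*(3 + k))
u(w) = w*(4 + w) (u(w) = (4 + w)*w = w*(4 + w))
I(z) = -2*z²*(3 + z) (I(z) = z*(-2*z*(3 + z)) = -2*z²*(3 + z))
I(u(2)) - 1*(-185) = 2*(2*(4 + 2))²*(-3 - 2*(4 + 2)) - 1*(-185) = 2*(2*6)²*(-3 - 2*6) + 185 = 2*12²*(-3 - 1*12) + 185 = 2*144*(-3 - 12) + 185 = 2*144*(-15) + 185 = -4320 + 185 = -4135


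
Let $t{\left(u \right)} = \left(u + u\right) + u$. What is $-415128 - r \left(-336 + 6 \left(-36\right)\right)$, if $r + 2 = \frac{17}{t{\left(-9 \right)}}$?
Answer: $- \frac{3749216}{9} \approx -4.1658 \cdot 10^{5}$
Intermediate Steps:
$t{\left(u \right)} = 3 u$ ($t{\left(u \right)} = 2 u + u = 3 u$)
$r = - \frac{71}{27}$ ($r = -2 + \frac{17}{3 \left(-9\right)} = -2 + \frac{17}{-27} = -2 + 17 \left(- \frac{1}{27}\right) = -2 - \frac{17}{27} = - \frac{71}{27} \approx -2.6296$)
$-415128 - r \left(-336 + 6 \left(-36\right)\right) = -415128 - - \frac{71 \left(-336 + 6 \left(-36\right)\right)}{27} = -415128 - - \frac{71 \left(-336 - 216\right)}{27} = -415128 - \left(- \frac{71}{27}\right) \left(-552\right) = -415128 - \frac{13064}{9} = - \frac{3749216}{9}$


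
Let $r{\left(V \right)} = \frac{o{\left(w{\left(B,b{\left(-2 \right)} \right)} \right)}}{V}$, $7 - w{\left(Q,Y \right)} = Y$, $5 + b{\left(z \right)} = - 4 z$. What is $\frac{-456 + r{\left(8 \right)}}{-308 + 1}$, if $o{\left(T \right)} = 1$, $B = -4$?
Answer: $\frac{3647}{2456} \approx 1.4849$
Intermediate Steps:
$b{\left(z \right)} = -5 - 4 z$
$w{\left(Q,Y \right)} = 7 - Y$
$r{\left(V \right)} = \frac{1}{V}$ ($r{\left(V \right)} = 1 \frac{1}{V} = \frac{1}{V}$)
$\frac{-456 + r{\left(8 \right)}}{-308 + 1} = \frac{-456 + \frac{1}{8}}{-308 + 1} = \frac{-456 + \frac{1}{8}}{-307} = \left(- \frac{3647}{8}\right) \left(- \frac{1}{307}\right) = \frac{3647}{2456}$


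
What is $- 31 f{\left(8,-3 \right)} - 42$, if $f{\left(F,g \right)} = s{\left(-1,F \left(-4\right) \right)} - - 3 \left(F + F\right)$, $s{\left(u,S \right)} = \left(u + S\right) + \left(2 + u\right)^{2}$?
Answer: $-538$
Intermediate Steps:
$s{\left(u,S \right)} = S + u + \left(2 + u\right)^{2}$ ($s{\left(u,S \right)} = \left(S + u\right) + \left(2 + u\right)^{2} = S + u + \left(2 + u\right)^{2}$)
$f{\left(F,g \right)} = 2 F$ ($f{\left(F,g \right)} = \left(F \left(-4\right) - 1 + \left(2 - 1\right)^{2}\right) - - 3 \left(F + F\right) = \left(- 4 F - 1 + 1^{2}\right) - - 3 \cdot 2 F = \left(- 4 F - 1 + 1\right) - - 6 F = - 4 F + 6 F = 2 F$)
$- 31 f{\left(8,-3 \right)} - 42 = - 31 \cdot 2 \cdot 8 - 42 = \left(-31\right) 16 - 42 = -496 - 42 = -538$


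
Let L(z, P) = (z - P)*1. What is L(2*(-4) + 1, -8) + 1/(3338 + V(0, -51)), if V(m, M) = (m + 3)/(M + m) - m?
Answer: 56762/56745 ≈ 1.0003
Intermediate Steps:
V(m, M) = -m + (3 + m)/(M + m) (V(m, M) = (3 + m)/(M + m) - m = -m + (3 + m)/(M + m))
L(z, P) = z - P
L(2*(-4) + 1, -8) + 1/(3338 + V(0, -51)) = ((2*(-4) + 1) - 1*(-8)) + 1/(3338 + (3 + 0 - 1*0**2 - 1*(-51)*0)/(-51 + 0)) = ((-8 + 1) + 8) + 1/(3338 + (3 + 0 - 1*0 + 0)/(-51)) = (-7 + 8) + 1/(3338 - (3 + 0 + 0 + 0)/51) = 1 + 1/(3338 - 1/51*3) = 1 + 1/(3338 - 1/17) = 1 + 1/(56745/17) = 1 + 17/56745 = 56762/56745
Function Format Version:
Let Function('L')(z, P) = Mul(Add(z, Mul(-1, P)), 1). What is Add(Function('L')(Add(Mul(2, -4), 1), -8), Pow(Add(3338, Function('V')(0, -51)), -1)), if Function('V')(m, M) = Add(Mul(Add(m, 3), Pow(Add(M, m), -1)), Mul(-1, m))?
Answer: Rational(56762, 56745) ≈ 1.0003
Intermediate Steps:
Function('V')(m, M) = Add(Mul(-1, m), Mul(Pow(Add(M, m), -1), Add(3, m))) (Function('V')(m, M) = Add(Mul(Add(3, m), Pow(Add(M, m), -1)), Mul(-1, m)) = Add(Mul(Pow(Add(M, m), -1), Add(3, m)), Mul(-1, m)) = Add(Mul(-1, m), Mul(Pow(Add(M, m), -1), Add(3, m))))
Function('L')(z, P) = Add(z, Mul(-1, P))
Add(Function('L')(Add(Mul(2, -4), 1), -8), Pow(Add(3338, Function('V')(0, -51)), -1)) = Add(Add(Add(Mul(2, -4), 1), Mul(-1, -8)), Pow(Add(3338, Mul(Pow(Add(-51, 0), -1), Add(3, 0, Mul(-1, Pow(0, 2)), Mul(-1, -51, 0)))), -1)) = Add(Add(Add(-8, 1), 8), Pow(Add(3338, Mul(Pow(-51, -1), Add(3, 0, Mul(-1, 0), 0))), -1)) = Add(Add(-7, 8), Pow(Add(3338, Mul(Rational(-1, 51), Add(3, 0, 0, 0))), -1)) = Add(1, Pow(Add(3338, Mul(Rational(-1, 51), 3)), -1)) = Add(1, Pow(Add(3338, Rational(-1, 17)), -1)) = Add(1, Pow(Rational(56745, 17), -1)) = Add(1, Rational(17, 56745)) = Rational(56762, 56745)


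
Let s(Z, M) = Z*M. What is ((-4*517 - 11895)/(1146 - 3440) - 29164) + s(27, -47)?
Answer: -69799339/2294 ≈ -30427.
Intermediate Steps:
s(Z, M) = M*Z
((-4*517 - 11895)/(1146 - 3440) - 29164) + s(27, -47) = ((-4*517 - 11895)/(1146 - 3440) - 29164) - 47*27 = ((-2068 - 11895)/(-2294) - 29164) - 1269 = (-13963*(-1/2294) - 29164) - 1269 = (13963/2294 - 29164) - 1269 = -66888253/2294 - 1269 = -69799339/2294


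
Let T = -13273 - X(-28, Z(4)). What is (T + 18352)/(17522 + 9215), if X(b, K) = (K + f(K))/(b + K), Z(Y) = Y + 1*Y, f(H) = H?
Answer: 25399/133685 ≈ 0.18999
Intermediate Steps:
Z(Y) = 2*Y (Z(Y) = Y + Y = 2*Y)
X(b, K) = 2*K/(K + b) (X(b, K) = (K + K)/(b + K) = (2*K)/(K + b) = 2*K/(K + b))
T = -66361/5 (T = -13273 - 2*2*4/(2*4 - 28) = -13273 - 2*8/(8 - 28) = -13273 - 2*8/(-20) = -13273 - 2*8*(-1)/20 = -13273 - 1*(-4/5) = -13273 + 4/5 = -66361/5 ≈ -13272.)
(T + 18352)/(17522 + 9215) = (-66361/5 + 18352)/(17522 + 9215) = (25399/5)/26737 = (25399/5)*(1/26737) = 25399/133685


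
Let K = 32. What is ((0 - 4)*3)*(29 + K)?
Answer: -732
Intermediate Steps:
((0 - 4)*3)*(29 + K) = ((0 - 4)*3)*(29 + 32) = -4*3*61 = -12*61 = -732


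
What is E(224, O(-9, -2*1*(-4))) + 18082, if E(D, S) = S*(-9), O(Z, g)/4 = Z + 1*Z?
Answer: 18730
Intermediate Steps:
O(Z, g) = 8*Z (O(Z, g) = 4*(Z + 1*Z) = 4*(Z + Z) = 4*(2*Z) = 8*Z)
E(D, S) = -9*S
E(224, O(-9, -2*1*(-4))) + 18082 = -72*(-9) + 18082 = -9*(-72) + 18082 = 648 + 18082 = 18730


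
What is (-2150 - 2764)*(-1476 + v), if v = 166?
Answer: 6437340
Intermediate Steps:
(-2150 - 2764)*(-1476 + v) = (-2150 - 2764)*(-1476 + 166) = -4914*(-1310) = 6437340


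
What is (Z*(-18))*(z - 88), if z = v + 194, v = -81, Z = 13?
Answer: -5850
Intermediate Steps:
z = 113 (z = -81 + 194 = 113)
(Z*(-18))*(z - 88) = (13*(-18))*(113 - 88) = -234*25 = -5850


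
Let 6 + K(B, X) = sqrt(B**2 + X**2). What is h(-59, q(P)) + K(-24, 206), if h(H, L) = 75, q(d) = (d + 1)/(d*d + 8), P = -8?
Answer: 69 + 2*sqrt(10753) ≈ 276.39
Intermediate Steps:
K(B, X) = -6 + sqrt(B**2 + X**2)
q(d) = (1 + d)/(8 + d**2) (q(d) = (1 + d)/(d**2 + 8) = (1 + d)/(8 + d**2))
h(-59, q(P)) + K(-24, 206) = 75 + (-6 + sqrt((-24)**2 + 206**2)) = 75 + (-6 + sqrt(576 + 42436)) = 75 + (-6 + sqrt(43012)) = 75 + (-6 + 2*sqrt(10753)) = 69 + 2*sqrt(10753)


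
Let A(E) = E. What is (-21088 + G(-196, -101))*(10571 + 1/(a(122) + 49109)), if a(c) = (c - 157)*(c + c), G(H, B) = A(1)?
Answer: -3014421092100/13523 ≈ -2.2291e+8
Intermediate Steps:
G(H, B) = 1
a(c) = 2*c*(-157 + c) (a(c) = (-157 + c)*(2*c) = 2*c*(-157 + c))
(-21088 + G(-196, -101))*(10571 + 1/(a(122) + 49109)) = (-21088 + 1)*(10571 + 1/(2*122*(-157 + 122) + 49109)) = -21087*(10571 + 1/(2*122*(-35) + 49109)) = -21087*(10571 + 1/(-8540 + 49109)) = -21087*(10571 + 1/40569) = -21087*428854900/40569 = -3014421092100/13523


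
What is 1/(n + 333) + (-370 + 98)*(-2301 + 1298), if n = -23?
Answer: 84572961/310 ≈ 2.7282e+5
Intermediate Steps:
1/(n + 333) + (-370 + 98)*(-2301 + 1298) = 1/(-23 + 333) + (-370 + 98)*(-2301 + 1298) = 1/310 - 272*(-1003) = 1/310 + 272816 = 84572961/310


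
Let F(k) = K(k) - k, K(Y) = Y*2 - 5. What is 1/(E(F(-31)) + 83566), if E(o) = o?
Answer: 1/83530 ≈ 1.1972e-5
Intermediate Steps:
K(Y) = -5 + 2*Y (K(Y) = 2*Y - 5 = -5 + 2*Y)
F(k) = -5 + k (F(k) = (-5 + 2*k) - k = -5 + k)
1/(E(F(-31)) + 83566) = 1/((-5 - 31) + 83566) = 1/(-36 + 83566) = 1/83530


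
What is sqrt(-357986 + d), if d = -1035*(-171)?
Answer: I*sqrt(181001) ≈ 425.44*I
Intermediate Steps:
d = 176985
sqrt(-357986 + d) = sqrt(-357986 + 176985) = sqrt(-181001) = I*sqrt(181001)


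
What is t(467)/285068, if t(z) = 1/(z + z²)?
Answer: 1/62303321808 ≈ 1.6050e-11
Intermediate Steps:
t(467)/285068 = (1/(467*(1 + 467)))/285068 = ((1/467)/468)*(1/285068) = ((1/467)*(1/468))*(1/285068) = (1/218556)*(1/285068) = 1/62303321808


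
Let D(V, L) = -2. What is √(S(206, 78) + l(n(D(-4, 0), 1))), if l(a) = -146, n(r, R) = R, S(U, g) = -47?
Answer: I*√193 ≈ 13.892*I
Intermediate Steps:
√(S(206, 78) + l(n(D(-4, 0), 1))) = √(-47 - 146) = √(-193) = I*√193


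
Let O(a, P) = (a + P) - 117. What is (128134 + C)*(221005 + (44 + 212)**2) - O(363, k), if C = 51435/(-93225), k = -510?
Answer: 228186749621881/6215 ≈ 3.6715e+10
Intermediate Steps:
O(a, P) = -117 + P + a (O(a, P) = (P + a) - 117 = -117 + P + a)
C = -3429/6215 (C = 51435*(-1/93225) = -3429/6215 ≈ -0.55173)
(128134 + C)*(221005 + (44 + 212)**2) - O(363, k) = (128134 - 3429/6215)*(221005 + (44 + 212)**2) - (-117 - 510 + 363) = 796349381*(221005 + 256**2)/6215 - 1*(-264) = 796349381*(221005 + 65536)/6215 + 264 = (796349381/6215)*286541 + 264 = 228186747981121/6215 + 264 = 228186749621881/6215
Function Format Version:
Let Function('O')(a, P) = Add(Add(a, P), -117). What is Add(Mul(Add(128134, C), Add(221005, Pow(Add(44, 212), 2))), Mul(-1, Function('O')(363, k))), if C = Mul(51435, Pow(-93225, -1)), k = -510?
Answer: Rational(228186749621881, 6215) ≈ 3.6715e+10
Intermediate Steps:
Function('O')(a, P) = Add(-117, P, a) (Function('O')(a, P) = Add(Add(P, a), -117) = Add(-117, P, a))
C = Rational(-3429, 6215) (C = Mul(51435, Rational(-1, 93225)) = Rational(-3429, 6215) ≈ -0.55173)
Add(Mul(Add(128134, C), Add(221005, Pow(Add(44, 212), 2))), Mul(-1, Function('O')(363, k))) = Add(Mul(Add(128134, Rational(-3429, 6215)), Add(221005, Pow(Add(44, 212), 2))), Mul(-1, Add(-117, -510, 363))) = Add(Mul(Rational(796349381, 6215), Add(221005, Pow(256, 2))), Mul(-1, -264)) = Add(Mul(Rational(796349381, 6215), Add(221005, 65536)), 264) = Add(Mul(Rational(796349381, 6215), 286541), 264) = Add(Rational(228186747981121, 6215), 264) = Rational(228186749621881, 6215)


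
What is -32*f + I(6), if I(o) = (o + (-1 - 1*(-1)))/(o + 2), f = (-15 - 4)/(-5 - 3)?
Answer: -301/4 ≈ -75.250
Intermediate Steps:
f = 19/8 (f = -19/(-8) = -19*(-1/8) = 19/8 ≈ 2.3750)
I(o) = o/(2 + o) (I(o) = (o + (-1 + 1))/(2 + o) = (o + 0)/(2 + o) = o/(2 + o))
-32*f + I(6) = -32*19/8 + 6/(2 + 6) = -76 + 6/8 = -76 + 6*(1/8) = -76 + 3/4 = -301/4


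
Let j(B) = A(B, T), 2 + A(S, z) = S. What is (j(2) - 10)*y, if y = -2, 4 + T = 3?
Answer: 20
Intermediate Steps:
T = -1 (T = -4 + 3 = -1)
A(S, z) = -2 + S
j(B) = -2 + B
(j(2) - 10)*y = ((-2 + 2) - 10)*(-2) = (0 - 10)*(-2) = -10*(-2) = 20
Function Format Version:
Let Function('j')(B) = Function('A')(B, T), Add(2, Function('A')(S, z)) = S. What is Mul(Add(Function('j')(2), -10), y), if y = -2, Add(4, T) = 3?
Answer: 20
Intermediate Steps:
T = -1 (T = Add(-4, 3) = -1)
Function('A')(S, z) = Add(-2, S)
Function('j')(B) = Add(-2, B)
Mul(Add(Function('j')(2), -10), y) = Mul(Add(Add(-2, 2), -10), -2) = Mul(Add(0, -10), -2) = Mul(-10, -2) = 20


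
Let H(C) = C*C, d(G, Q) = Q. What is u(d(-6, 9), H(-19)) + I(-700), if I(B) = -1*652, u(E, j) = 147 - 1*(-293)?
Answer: -212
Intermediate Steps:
H(C) = C²
u(E, j) = 440 (u(E, j) = 147 + 293 = 440)
I(B) = -652
u(d(-6, 9), H(-19)) + I(-700) = 440 - 652 = -212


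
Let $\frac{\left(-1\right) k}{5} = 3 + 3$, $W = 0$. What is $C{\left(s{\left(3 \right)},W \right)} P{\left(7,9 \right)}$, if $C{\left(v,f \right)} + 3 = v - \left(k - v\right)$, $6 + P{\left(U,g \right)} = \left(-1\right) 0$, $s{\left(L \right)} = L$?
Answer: $-198$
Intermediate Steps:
$k = -30$ ($k = - 5 \left(3 + 3\right) = \left(-5\right) 6 = -30$)
$P{\left(U,g \right)} = -6$ ($P{\left(U,g \right)} = -6 - 0 = -6 + 0 = -6$)
$C{\left(v,f \right)} = 27 + 2 v$ ($C{\left(v,f \right)} = -3 + \left(v - \left(-30 - v\right)\right) = -3 + \left(v + \left(30 + v\right)\right) = -3 + \left(30 + 2 v\right) = 27 + 2 v$)
$C{\left(s{\left(3 \right)},W \right)} P{\left(7,9 \right)} = \left(27 + 2 \cdot 3\right) \left(-6\right) = \left(27 + 6\right) \left(-6\right) = 33 \left(-6\right) = -198$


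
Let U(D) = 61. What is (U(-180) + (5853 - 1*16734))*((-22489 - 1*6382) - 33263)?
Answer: 672289880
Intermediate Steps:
(U(-180) + (5853 - 1*16734))*((-22489 - 1*6382) - 33263) = (61 + (5853 - 1*16734))*((-22489 - 1*6382) - 33263) = (61 + (5853 - 16734))*((-22489 - 6382) - 33263) = (61 - 10881)*(-28871 - 33263) = -10820*(-62134) = 672289880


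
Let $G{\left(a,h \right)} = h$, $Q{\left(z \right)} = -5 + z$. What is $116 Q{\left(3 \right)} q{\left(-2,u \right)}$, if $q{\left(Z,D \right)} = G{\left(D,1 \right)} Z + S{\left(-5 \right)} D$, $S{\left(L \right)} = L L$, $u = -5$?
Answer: $29464$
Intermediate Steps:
$S{\left(L \right)} = L^{2}$
$q{\left(Z,D \right)} = Z + 25 D$ ($q{\left(Z,D \right)} = 1 Z + \left(-5\right)^{2} D = Z + 25 D$)
$116 Q{\left(3 \right)} q{\left(-2,u \right)} = 116 \left(-5 + 3\right) \left(-2 + 25 \left(-5\right)\right) = 116 \left(-2\right) \left(-2 - 125\right) = \left(-232\right) \left(-127\right) = 29464$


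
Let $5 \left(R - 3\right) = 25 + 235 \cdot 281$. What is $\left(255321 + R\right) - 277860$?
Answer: $-9324$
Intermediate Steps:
$R = 13215$ ($R = 3 + \frac{25 + 235 \cdot 281}{5} = 3 + \frac{25 + 66035}{5} = 3 + \frac{1}{5} \cdot 66060 = 3 + 13212 = 13215$)
$\left(255321 + R\right) - 277860 = \left(255321 + 13215\right) - 277860 = 268536 - 277860 = -9324$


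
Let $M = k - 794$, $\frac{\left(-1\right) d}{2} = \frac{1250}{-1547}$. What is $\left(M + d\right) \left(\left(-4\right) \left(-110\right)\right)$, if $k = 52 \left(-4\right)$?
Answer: $- \frac{680941360}{1547} \approx -4.4017 \cdot 10^{5}$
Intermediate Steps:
$d = \frac{2500}{1547}$ ($d = - 2 \frac{1250}{-1547} = - 2 \cdot 1250 \left(- \frac{1}{1547}\right) = \left(-2\right) \left(- \frac{1250}{1547}\right) = \frac{2500}{1547} \approx 1.616$)
$k = -208$
$M = -1002$ ($M = -208 - 794 = -1002$)
$\left(M + d\right) \left(\left(-4\right) \left(-110\right)\right) = \left(-1002 + \frac{2500}{1547}\right) \left(\left(-4\right) \left(-110\right)\right) = \left(- \frac{1547594}{1547}\right) 440 = - \frac{680941360}{1547}$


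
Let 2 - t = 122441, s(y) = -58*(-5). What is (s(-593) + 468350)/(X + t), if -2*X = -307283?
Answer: 187456/12481 ≈ 15.019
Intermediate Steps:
X = 307283/2 (X = -½*(-307283) = 307283/2 ≈ 1.5364e+5)
s(y) = 290
t = -122439 (t = 2 - 1*122441 = 2 - 122441 = -122439)
(s(-593) + 468350)/(X + t) = (290 + 468350)/(307283/2 - 122439) = 468640/(62405/2) = 468640*(2/62405) = 187456/12481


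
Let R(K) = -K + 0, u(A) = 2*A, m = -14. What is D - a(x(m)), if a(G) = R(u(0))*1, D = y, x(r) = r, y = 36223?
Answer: 36223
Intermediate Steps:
D = 36223
R(K) = -K
a(G) = 0 (a(G) = -2*0*1 = -1*0*1 = 0*1 = 0)
D - a(x(m)) = 36223 - 1*0 = 36223 + 0 = 36223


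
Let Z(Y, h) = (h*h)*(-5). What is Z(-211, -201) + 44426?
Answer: -157579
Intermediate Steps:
Z(Y, h) = -5*h² (Z(Y, h) = h²*(-5) = -5*h²)
Z(-211, -201) + 44426 = -5*(-201)² + 44426 = -5*40401 + 44426 = -202005 + 44426 = -157579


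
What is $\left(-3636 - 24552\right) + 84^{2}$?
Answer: $-21132$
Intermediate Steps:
$\left(-3636 - 24552\right) + 84^{2} = -28188 + 7056 = -21132$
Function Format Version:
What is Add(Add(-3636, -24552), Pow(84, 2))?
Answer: -21132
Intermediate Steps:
Add(Add(-3636, -24552), Pow(84, 2)) = Add(-28188, 7056) = -21132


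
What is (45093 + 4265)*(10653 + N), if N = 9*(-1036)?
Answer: 65596782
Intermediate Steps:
N = -9324
(45093 + 4265)*(10653 + N) = (45093 + 4265)*(10653 - 9324) = 49358*1329 = 65596782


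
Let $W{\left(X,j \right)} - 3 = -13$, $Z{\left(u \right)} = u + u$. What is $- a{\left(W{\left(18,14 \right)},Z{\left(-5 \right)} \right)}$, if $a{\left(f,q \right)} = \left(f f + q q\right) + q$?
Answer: $-190$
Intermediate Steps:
$Z{\left(u \right)} = 2 u$
$W{\left(X,j \right)} = -10$ ($W{\left(X,j \right)} = 3 - 13 = -10$)
$a{\left(f,q \right)} = q + f^{2} + q^{2}$ ($a{\left(f,q \right)} = \left(f^{2} + q^{2}\right) + q = q + f^{2} + q^{2}$)
$- a{\left(W{\left(18,14 \right)},Z{\left(-5 \right)} \right)} = - (2 \left(-5\right) + \left(-10\right)^{2} + \left(2 \left(-5\right)\right)^{2}) = - (-10 + 100 + \left(-10\right)^{2}) = - (-10 + 100 + 100) = \left(-1\right) 190 = -190$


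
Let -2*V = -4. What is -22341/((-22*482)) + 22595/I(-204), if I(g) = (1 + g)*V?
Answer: -10478497/195692 ≈ -53.546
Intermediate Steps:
V = 2 (V = -1/2*(-4) = 2)
I(g) = 2 + 2*g (I(g) = (1 + g)*2 = 2 + 2*g)
-22341/((-22*482)) + 22595/I(-204) = -22341/((-22*482)) + 22595/(2 + 2*(-204)) = -22341/(-10604) + 22595/(2 - 408) = -22341*(-1/10604) + 22595/(-406) = 2031/964 + 22595*(-1/406) = 2031/964 - 22595/406 = -10478497/195692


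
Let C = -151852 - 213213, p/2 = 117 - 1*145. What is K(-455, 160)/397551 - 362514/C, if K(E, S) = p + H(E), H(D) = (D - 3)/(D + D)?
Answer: 4370958813737/4402335993055 ≈ 0.99287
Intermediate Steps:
p = -56 (p = 2*(117 - 1*145) = 2*(117 - 145) = 2*(-28) = -56)
C = -365065
H(D) = (-3 + D)/(2*D) (H(D) = (-3 + D)/((2*D)) = (-3 + D)*(1/(2*D)) = (-3 + D)/(2*D))
K(E, S) = -56 + (-3 + E)/(2*E)
K(-455, 160)/397551 - 362514/C = ((3/2)*(-1 - 37*(-455))/(-455))/397551 - 362514/(-365065) = ((3/2)*(-1/455)*(-1 + 16835))*(1/397551) - 362514*(-1/365065) = ((3/2)*(-1/455)*16834)*(1/397551) + 362514/365065 = -25251/455*1/397551 + 362514/365065 = -8417/60295235 + 362514/365065 = 4370958813737/4402335993055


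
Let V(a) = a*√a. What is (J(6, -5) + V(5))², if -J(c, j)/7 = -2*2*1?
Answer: 909 + 280*√5 ≈ 1535.1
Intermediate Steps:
J(c, j) = 28 (J(c, j) = -7*(-2*2) = -(-28) = -7*(-4) = 28)
V(a) = a^(3/2)
(J(6, -5) + V(5))² = (28 + 5^(3/2))² = (28 + 5*√5)²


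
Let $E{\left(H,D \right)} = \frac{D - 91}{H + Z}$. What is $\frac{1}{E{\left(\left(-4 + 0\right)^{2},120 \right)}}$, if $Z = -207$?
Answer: $- \frac{191}{29} \approx -6.5862$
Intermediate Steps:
$E{\left(H,D \right)} = \frac{-91 + D}{-207 + H}$ ($E{\left(H,D \right)} = \frac{D - 91}{H - 207} = \frac{-91 + D}{-207 + H}$)
$\frac{1}{E{\left(\left(-4 + 0\right)^{2},120 \right)}} = \frac{1}{\frac{1}{-207 + \left(-4 + 0\right)^{2}} \left(-91 + 120\right)} = \frac{1}{\frac{1}{-207 + \left(-4\right)^{2}} \cdot 29} = \frac{1}{\frac{1}{-207 + 16} \cdot 29} = \frac{1}{\frac{1}{-191} \cdot 29} = \frac{1}{\left(- \frac{1}{191}\right) 29} = \frac{1}{- \frac{29}{191}} = - \frac{191}{29}$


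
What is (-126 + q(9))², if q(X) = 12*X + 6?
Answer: 144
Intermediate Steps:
q(X) = 6 + 12*X
(-126 + q(9))² = (-126 + (6 + 12*9))² = (-126 + (6 + 108))² = (-126 + 114)² = (-12)² = 144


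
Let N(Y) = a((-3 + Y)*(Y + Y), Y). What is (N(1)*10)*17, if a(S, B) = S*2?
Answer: -1360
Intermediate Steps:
a(S, B) = 2*S
N(Y) = 4*Y*(-3 + Y) (N(Y) = 2*((-3 + Y)*(Y + Y)) = 2*((-3 + Y)*(2*Y)) = 2*(2*Y*(-3 + Y)) = 4*Y*(-3 + Y))
(N(1)*10)*17 = ((4*1*(-3 + 1))*10)*17 = ((4*1*(-2))*10)*17 = -8*10*17 = -80*17 = -1360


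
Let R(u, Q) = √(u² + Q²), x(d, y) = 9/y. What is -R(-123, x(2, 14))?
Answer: -3*√329485/14 ≈ -123.00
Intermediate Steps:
R(u, Q) = √(Q² + u²)
-R(-123, x(2, 14)) = -√((9/14)² + (-123)²) = -√((9*(1/14))² + 15129) = -√((9/14)² + 15129) = -√(81/196 + 15129) = -√(2965365/196) = -3*√329485/14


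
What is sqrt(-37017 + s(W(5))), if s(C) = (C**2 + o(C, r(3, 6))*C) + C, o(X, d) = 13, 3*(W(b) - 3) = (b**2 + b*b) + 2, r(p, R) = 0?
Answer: I*sqrt(326870)/3 ≈ 190.58*I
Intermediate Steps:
W(b) = 11/3 + 2*b**2/3 (W(b) = 3 + ((b**2 + b*b) + 2)/3 = 3 + ((b**2 + b**2) + 2)/3 = 3 + (2*b**2 + 2)/3 = 3 + (2 + 2*b**2)/3 = 3 + (2/3 + 2*b**2/3) = 11/3 + 2*b**2/3)
s(C) = C**2 + 14*C (s(C) = (C**2 + 13*C) + C = C**2 + 14*C)
sqrt(-37017 + s(W(5))) = sqrt(-37017 + (11/3 + (2/3)*5**2)*(14 + (11/3 + (2/3)*5**2))) = sqrt(-37017 + (11/3 + (2/3)*25)*(14 + (11/3 + (2/3)*25))) = sqrt(-37017 + (11/3 + 50/3)*(14 + (11/3 + 50/3))) = sqrt(-37017 + 61*(14 + 61/3)/3) = sqrt(-37017 + (61/3)*(103/3)) = sqrt(-37017 + 6283/9) = sqrt(-326870/9) = I*sqrt(326870)/3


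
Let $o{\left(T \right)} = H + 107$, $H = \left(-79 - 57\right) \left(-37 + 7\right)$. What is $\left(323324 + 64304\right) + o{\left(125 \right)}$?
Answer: $391815$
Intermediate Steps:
$H = 4080$ ($H = \left(-136\right) \left(-30\right) = 4080$)
$o{\left(T \right)} = 4187$ ($o{\left(T \right)} = 4080 + 107 = 4187$)
$\left(323324 + 64304\right) + o{\left(125 \right)} = \left(323324 + 64304\right) + 4187 = 387628 + 4187 = 391815$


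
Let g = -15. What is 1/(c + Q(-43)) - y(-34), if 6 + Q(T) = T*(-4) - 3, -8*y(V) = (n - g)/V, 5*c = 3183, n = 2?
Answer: -1959/31984 ≈ -0.061249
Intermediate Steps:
c = 3183/5 (c = (1/5)*3183 = 3183/5 ≈ 636.60)
y(V) = -17/(8*V) (y(V) = -(2 - 1*(-15))/(8*V) = -(2 + 15)/(8*V) = -17/(8*V))
Q(T) = -9 - 4*T (Q(T) = -6 + (T*(-4) - 3) = -6 + (-4*T - 3) = -6 + (-3 - 4*T) = -9 - 4*T)
1/(c + Q(-43)) - y(-34) = 1/(3183/5 + (-9 - 4*(-43))) - (-17)/(8*(-34)) = 1/(3183/5 + (-9 + 172)) - (-17)*(-1)/(8*34) = 1/(3183/5 + 163) - 1*1/16 = 1/(3998/5) - 1/16 = 5/3998 - 1/16 = -1959/31984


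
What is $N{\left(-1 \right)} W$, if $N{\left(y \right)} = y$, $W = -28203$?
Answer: $28203$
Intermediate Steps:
$N{\left(-1 \right)} W = \left(-1\right) \left(-28203\right) = 28203$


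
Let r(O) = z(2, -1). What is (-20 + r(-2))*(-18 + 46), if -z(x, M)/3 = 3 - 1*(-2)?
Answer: -980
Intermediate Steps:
z(x, M) = -15 (z(x, M) = -3*(3 - 1*(-2)) = -3*(3 + 2) = -3*5 = -15)
r(O) = -15
(-20 + r(-2))*(-18 + 46) = (-20 - 15)*(-18 + 46) = -35*28 = -980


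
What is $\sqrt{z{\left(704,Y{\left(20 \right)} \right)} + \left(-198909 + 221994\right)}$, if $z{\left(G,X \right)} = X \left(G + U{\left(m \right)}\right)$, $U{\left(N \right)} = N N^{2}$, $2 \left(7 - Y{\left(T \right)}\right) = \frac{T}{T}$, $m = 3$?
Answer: $\frac{\sqrt{111346}}{2} \approx 166.84$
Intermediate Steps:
$Y{\left(T \right)} = \frac{13}{2}$ ($Y{\left(T \right)} = 7 - \frac{T \frac{1}{T}}{2} = 7 - \frac{1}{2} = \frac{13}{2}$)
$U{\left(N \right)} = N^{3}$
$z{\left(G,X \right)} = X \left(27 + G\right)$ ($z{\left(G,X \right)} = X \left(G + 3^{3}\right) = X \left(G + 27\right) = X \left(27 + G\right)$)
$\sqrt{z{\left(704,Y{\left(20 \right)} \right)} + \left(-198909 + 221994\right)} = \sqrt{\frac{13 \left(27 + 704\right)}{2} + \left(-198909 + 221994\right)} = \sqrt{\frac{13}{2} \cdot 731 + 23085} = \sqrt{\frac{9503}{2} + 23085} = \sqrt{\frac{55673}{2}} = \frac{\sqrt{111346}}{2}$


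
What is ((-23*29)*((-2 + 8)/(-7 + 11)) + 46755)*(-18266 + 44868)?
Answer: 1217161209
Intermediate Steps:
((-23*29)*((-2 + 8)/(-7 + 11)) + 46755)*(-18266 + 44868) = (-4002/4 + 46755)*26602 = (-667*3/2 + 46755)*26602 = (-2001/2 + 46755)*26602 = (91509/2)*26602 = 1217161209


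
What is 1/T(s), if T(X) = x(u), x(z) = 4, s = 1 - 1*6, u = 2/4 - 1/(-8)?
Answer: ¼ ≈ 0.25000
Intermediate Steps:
u = 5/8 (u = 2*(¼) - 1*(-⅛) = ½ + ⅛ = 5/8 ≈ 0.62500)
s = -5 (s = 1 - 6 = -5)
T(X) = 4
1/T(s) = 1/4 = ¼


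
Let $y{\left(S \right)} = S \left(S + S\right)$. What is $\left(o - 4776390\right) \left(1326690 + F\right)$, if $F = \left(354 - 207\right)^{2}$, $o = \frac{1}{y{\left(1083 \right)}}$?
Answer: $- \frac{1678534964952961809}{260642} \approx -6.44 \cdot 10^{12}$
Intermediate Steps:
$y{\left(S \right)} = 2 S^{2}$ ($y{\left(S \right)} = S 2 S = 2 S^{2}$)
$o = \frac{1}{2345778}$ ($o = \frac{1}{2 \cdot 1083^{2}} = \frac{1}{2 \cdot 1172889} = \frac{1}{2345778} \approx 4.263 \cdot 10^{-7}$)
$F = 21609$ ($F = 147^{2} = 21609$)
$\left(o - 4776390\right) \left(1326690 + F\right) = \left(\frac{1}{2345778} - 4776390\right) \left(1326690 + 21609\right) = \left(- \frac{11204350581419}{2345778}\right) 1348299 = - \frac{1678534964952961809}{260642}$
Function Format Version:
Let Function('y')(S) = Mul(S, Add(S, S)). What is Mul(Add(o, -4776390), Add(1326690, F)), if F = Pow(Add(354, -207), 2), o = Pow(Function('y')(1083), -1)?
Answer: Rational(-1678534964952961809, 260642) ≈ -6.4400e+12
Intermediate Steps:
Function('y')(S) = Mul(2, Pow(S, 2)) (Function('y')(S) = Mul(S, Mul(2, S)) = Mul(2, Pow(S, 2)))
o = Rational(1, 2345778) (o = Pow(Mul(2, Pow(1083, 2)), -1) = Pow(Mul(2, 1172889), -1) = Pow(2345778, -1) = Rational(1, 2345778) ≈ 4.2630e-7)
F = 21609 (F = Pow(147, 2) = 21609)
Mul(Add(o, -4776390), Add(1326690, F)) = Mul(Add(Rational(1, 2345778), -4776390), Add(1326690, 21609)) = Mul(Rational(-11204350581419, 2345778), 1348299) = Rational(-1678534964952961809, 260642)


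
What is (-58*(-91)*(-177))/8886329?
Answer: -934206/8886329 ≈ -0.10513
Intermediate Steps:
(-58*(-91)*(-177))/8886329 = (5278*(-177))*(1/8886329) = -934206*1/8886329 = -934206/8886329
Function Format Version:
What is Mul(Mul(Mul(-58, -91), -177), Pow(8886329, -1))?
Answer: Rational(-934206, 8886329) ≈ -0.10513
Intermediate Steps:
Mul(Mul(Mul(-58, -91), -177), Pow(8886329, -1)) = Mul(Mul(5278, -177), Rational(1, 8886329)) = Mul(-934206, Rational(1, 8886329)) = Rational(-934206, 8886329)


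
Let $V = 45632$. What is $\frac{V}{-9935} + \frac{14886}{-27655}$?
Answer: $- \frac{281969074}{54950485} \approx -5.1313$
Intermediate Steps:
$\frac{V}{-9935} + \frac{14886}{-27655} = \frac{45632}{-9935} + \frac{14886}{-27655} = 45632 \left(- \frac{1}{9935}\right) + 14886 \left(- \frac{1}{27655}\right) = - \frac{45632}{9935} - \frac{14886}{27655} = - \frac{281969074}{54950485}$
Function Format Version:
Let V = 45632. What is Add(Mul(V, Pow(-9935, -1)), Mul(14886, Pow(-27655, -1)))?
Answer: Rational(-281969074, 54950485) ≈ -5.1313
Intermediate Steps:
Add(Mul(V, Pow(-9935, -1)), Mul(14886, Pow(-27655, -1))) = Add(Mul(45632, Pow(-9935, -1)), Mul(14886, Pow(-27655, -1))) = Add(Mul(45632, Rational(-1, 9935)), Mul(14886, Rational(-1, 27655))) = Add(Rational(-45632, 9935), Rational(-14886, 27655)) = Rational(-281969074, 54950485)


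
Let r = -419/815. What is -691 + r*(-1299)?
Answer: -18884/815 ≈ -23.171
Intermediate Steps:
r = -419/815 (r = -419*1/815 = -419/815 ≈ -0.51411)
-691 + r*(-1299) = -691 - 419/815*(-1299) = -691 + 544281/815 = -18884/815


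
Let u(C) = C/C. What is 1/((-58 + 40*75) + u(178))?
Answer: 1/2943 ≈ 0.00033979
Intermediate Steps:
u(C) = 1
1/((-58 + 40*75) + u(178)) = 1/((-58 + 40*75) + 1) = 1/((-58 + 3000) + 1) = 1/(2942 + 1) = 1/2943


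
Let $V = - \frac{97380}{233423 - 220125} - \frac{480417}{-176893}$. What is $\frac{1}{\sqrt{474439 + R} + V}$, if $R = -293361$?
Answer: $\frac{6373181400720995109}{250465977722056338194053} + \frac{1383356008164664249 \sqrt{181078}}{250465977722056338194053} \approx 0.0023757$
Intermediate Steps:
$V = - \frac{5418627537}{1176161557}$ ($V = - \frac{97380}{13298} - - \frac{480417}{176893} = \left(-97380\right) \frac{1}{13298} + \frac{480417}{176893} = - \frac{48690}{6649} + \frac{480417}{176893} = - \frac{5418627537}{1176161557} \approx -4.607$)
$\frac{1}{\sqrt{474439 + R} + V} = \frac{1}{\sqrt{474439 - 293361} - \frac{5418627537}{1176161557}} = \frac{1}{\sqrt{181078} - \frac{5418627537}{1176161557}} = \frac{1}{- \frac{5418627537}{1176161557} + \sqrt{181078}}$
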